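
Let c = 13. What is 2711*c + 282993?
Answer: 318236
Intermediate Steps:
2711*c + 282993 = 2711*13 + 282993 = 35243 + 282993 = 318236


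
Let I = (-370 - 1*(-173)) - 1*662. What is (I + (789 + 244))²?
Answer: 30276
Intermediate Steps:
I = -859 (I = (-370 + 173) - 662 = -197 - 662 = -859)
(I + (789 + 244))² = (-859 + (789 + 244))² = (-859 + 1033)² = 174² = 30276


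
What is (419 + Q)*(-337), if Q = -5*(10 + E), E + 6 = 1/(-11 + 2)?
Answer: -1211852/9 ≈ -1.3465e+5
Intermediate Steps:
E = -55/9 (E = -6 + 1/(-11 + 2) = -6 + 1/(-9) = -6 - ⅑ = -55/9 ≈ -6.1111)
Q = -175/9 (Q = -5*(10 - 55/9) = -5*35/9 = -175/9 ≈ -19.444)
(419 + Q)*(-337) = (419 - 175/9)*(-337) = (3596/9)*(-337) = -1211852/9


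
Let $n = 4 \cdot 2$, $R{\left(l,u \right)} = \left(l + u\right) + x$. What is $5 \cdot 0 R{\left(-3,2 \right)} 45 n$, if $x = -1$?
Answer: $0$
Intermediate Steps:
$R{\left(l,u \right)} = -1 + l + u$ ($R{\left(l,u \right)} = \left(l + u\right) - 1 = -1 + l + u$)
$n = 8$
$5 \cdot 0 R{\left(-3,2 \right)} 45 n = 5 \cdot 0 \left(-1 - 3 + 2\right) 45 \cdot 8 = 0 \left(-2\right) 45 \cdot 8 = 0 \cdot 45 \cdot 8 = 0 \cdot 8 = 0$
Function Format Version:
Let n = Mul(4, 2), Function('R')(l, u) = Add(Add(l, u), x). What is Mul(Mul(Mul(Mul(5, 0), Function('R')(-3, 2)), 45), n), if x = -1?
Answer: 0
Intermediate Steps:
Function('R')(l, u) = Add(-1, l, u) (Function('R')(l, u) = Add(Add(l, u), -1) = Add(-1, l, u))
n = 8
Mul(Mul(Mul(Mul(5, 0), Function('R')(-3, 2)), 45), n) = Mul(Mul(Mul(Mul(5, 0), Add(-1, -3, 2)), 45), 8) = Mul(Mul(Mul(0, -2), 45), 8) = Mul(Mul(0, 45), 8) = Mul(0, 8) = 0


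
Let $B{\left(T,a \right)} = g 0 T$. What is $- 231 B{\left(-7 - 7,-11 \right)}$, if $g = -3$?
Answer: $0$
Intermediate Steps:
$B{\left(T,a \right)} = 0$ ($B{\left(T,a \right)} = \left(-3\right) 0 T = 0 T = 0$)
$- 231 B{\left(-7 - 7,-11 \right)} = \left(-231\right) 0 = 0$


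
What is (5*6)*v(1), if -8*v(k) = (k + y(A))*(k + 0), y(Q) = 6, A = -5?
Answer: -105/4 ≈ -26.250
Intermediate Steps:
v(k) = -k*(6 + k)/8 (v(k) = -(k + 6)*(k + 0)/8 = -(6 + k)*k/8 = -k*(6 + k)/8)
(5*6)*v(1) = (5*6)*(-⅛*1*(6 + 1)) = 30*(-⅛*1*7) = 30*(-7/8) = -105/4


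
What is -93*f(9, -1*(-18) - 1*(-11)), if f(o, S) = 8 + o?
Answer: -1581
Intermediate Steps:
-93*f(9, -1*(-18) - 1*(-11)) = -93*(8 + 9) = -93*17 = -1581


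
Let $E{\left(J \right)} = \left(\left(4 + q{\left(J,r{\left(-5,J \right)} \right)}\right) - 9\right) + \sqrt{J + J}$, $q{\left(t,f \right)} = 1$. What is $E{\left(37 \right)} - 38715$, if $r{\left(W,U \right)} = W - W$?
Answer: $-38719 + \sqrt{74} \approx -38710.0$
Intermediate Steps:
$r{\left(W,U \right)} = 0$
$E{\left(J \right)} = -4 + \sqrt{2} \sqrt{J}$ ($E{\left(J \right)} = \left(\left(4 + 1\right) - 9\right) + \sqrt{J + J} = \left(5 - 9\right) + \sqrt{2 J} = -4 + \sqrt{2} \sqrt{J}$)
$E{\left(37 \right)} - 38715 = \left(-4 + \sqrt{2} \sqrt{37}\right) - 38715 = \left(-4 + \sqrt{74}\right) - 38715 = -38719 + \sqrt{74}$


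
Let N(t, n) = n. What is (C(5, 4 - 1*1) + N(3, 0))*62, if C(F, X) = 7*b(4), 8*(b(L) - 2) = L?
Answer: 1085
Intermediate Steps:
b(L) = 2 + L/8
C(F, X) = 35/2 (C(F, X) = 7*(2 + (⅛)*4) = 7*(2 + ½) = 7*(5/2) = 35/2)
(C(5, 4 - 1*1) + N(3, 0))*62 = (35/2 + 0)*62 = (35/2)*62 = 1085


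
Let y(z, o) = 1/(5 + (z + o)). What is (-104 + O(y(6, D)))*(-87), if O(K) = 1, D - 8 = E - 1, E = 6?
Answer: 8961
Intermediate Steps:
D = 13 (D = 8 + (6 - 1) = 8 + 5 = 13)
y(z, o) = 1/(5 + o + z) (y(z, o) = 1/(5 + (o + z)) = 1/(5 + o + z))
(-104 + O(y(6, D)))*(-87) = (-104 + 1)*(-87) = -103*(-87) = 8961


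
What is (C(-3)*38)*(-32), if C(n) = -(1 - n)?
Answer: 4864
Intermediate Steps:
C(n) = -1 + n
(C(-3)*38)*(-32) = ((-1 - 3)*38)*(-32) = -4*38*(-32) = -152*(-32) = 4864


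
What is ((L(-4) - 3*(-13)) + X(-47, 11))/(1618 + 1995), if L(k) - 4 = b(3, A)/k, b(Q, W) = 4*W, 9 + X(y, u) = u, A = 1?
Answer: 44/3613 ≈ 0.012178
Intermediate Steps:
X(y, u) = -9 + u
L(k) = 4 + 4/k (L(k) = 4 + (4*1)/k = 4 + 4/k)
((L(-4) - 3*(-13)) + X(-47, 11))/(1618 + 1995) = (((4 + 4/(-4)) - 3*(-13)) + (-9 + 11))/(1618 + 1995) = (((4 + 4*(-¼)) + 39) + 2)/3613 = (((4 - 1) + 39) + 2)*(1/3613) = ((3 + 39) + 2)*(1/3613) = (42 + 2)*(1/3613) = 44*(1/3613) = 44/3613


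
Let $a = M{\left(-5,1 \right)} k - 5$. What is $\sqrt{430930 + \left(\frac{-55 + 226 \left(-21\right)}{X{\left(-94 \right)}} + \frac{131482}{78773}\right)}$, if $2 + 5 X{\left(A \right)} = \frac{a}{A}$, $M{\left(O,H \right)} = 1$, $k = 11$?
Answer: $\frac{11 \sqrt{213544273749998479}}{7640981} \approx 665.25$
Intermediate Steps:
$a = 6$ ($a = 1 \cdot 11 - 5 = 11 - 5 = 6$)
$X{\left(A \right)} = - \frac{2}{5} + \frac{6}{5 A}$ ($X{\left(A \right)} = - \frac{2}{5} + \frac{6 \frac{1}{A}}{5} = - \frac{2}{5} + \frac{6}{5 A}$)
$\sqrt{430930 + \left(\frac{-55 + 226 \left(-21\right)}{X{\left(-94 \right)}} + \frac{131482}{78773}\right)} = \sqrt{430930 + \left(\frac{-55 + 226 \left(-21\right)}{\frac{2}{5} \frac{1}{-94} \left(3 - -94\right)} + \frac{131482}{78773}\right)} = \sqrt{430930 + \left(\frac{-55 - 4746}{\frac{2}{5} \left(- \frac{1}{94}\right) \left(3 + 94\right)} + 131482 \cdot \frac{1}{78773}\right)} = \sqrt{430930 - \left(- \frac{131482}{78773} + \frac{4801}{\frac{2}{5} \left(- \frac{1}{94}\right) 97}\right)} = \sqrt{430930 - \left(- \frac{131482}{78773} + \frac{4801}{- \frac{97}{235}}\right)} = \sqrt{430930 + \left(\left(-4801\right) \left(- \frac{235}{97}\right) + \frac{131482}{78773}\right)} = \sqrt{430930 + \left(\frac{1128235}{97} + \frac{131482}{78773}\right)} = \sqrt{430930 + \frac{88887209409}{7640981}} = \sqrt{\frac{3381615151739}{7640981}} = \frac{11 \sqrt{213544273749998479}}{7640981}$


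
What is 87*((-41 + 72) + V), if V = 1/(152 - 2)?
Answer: 134879/50 ≈ 2697.6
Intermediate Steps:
V = 1/150 ≈ 0.0066667
87*((-41 + 72) + V) = 87*((-41 + 72) + 1/150) = 87*(31 + 1/150) = 87*(4651/150) = 134879/50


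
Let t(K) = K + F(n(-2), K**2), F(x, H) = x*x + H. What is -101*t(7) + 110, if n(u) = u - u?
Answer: -5546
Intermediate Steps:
n(u) = 0
F(x, H) = H + x**2 (F(x, H) = x**2 + H = H + x**2)
t(K) = K + K**2 (t(K) = K + (K**2 + 0**2) = K + (K**2 + 0) = K + K**2)
-101*t(7) + 110 = -707*(1 + 7) + 110 = -707*8 + 110 = -101*56 + 110 = -5656 + 110 = -5546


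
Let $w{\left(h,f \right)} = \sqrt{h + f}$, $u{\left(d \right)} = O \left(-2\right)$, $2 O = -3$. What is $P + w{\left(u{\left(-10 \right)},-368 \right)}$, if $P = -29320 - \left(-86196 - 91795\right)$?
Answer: $148671 + i \sqrt{365} \approx 1.4867 \cdot 10^{5} + 19.105 i$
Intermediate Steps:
$O = - \frac{3}{2}$ ($O = \frac{1}{2} \left(-3\right) = - \frac{3}{2} \approx -1.5$)
$u{\left(d \right)} = 3$ ($u{\left(d \right)} = \left(- \frac{3}{2}\right) \left(-2\right) = 3$)
$w{\left(h,f \right)} = \sqrt{f + h}$
$P = 148671$ ($P = -29320 - \left(-86196 - 91795\right) = -29320 - -177991 = -29320 + 177991 = 148671$)
$P + w{\left(u{\left(-10 \right)},-368 \right)} = 148671 + \sqrt{-368 + 3} = 148671 + \sqrt{-365} = 148671 + i \sqrt{365}$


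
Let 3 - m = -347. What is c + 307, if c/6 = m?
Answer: 2407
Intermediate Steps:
m = 350 (m = 3 - 1*(-347) = 3 + 347 = 350)
c = 2100 (c = 6*350 = 2100)
c + 307 = 2100 + 307 = 2407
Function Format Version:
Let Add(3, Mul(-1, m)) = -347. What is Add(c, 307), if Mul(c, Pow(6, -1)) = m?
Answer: 2407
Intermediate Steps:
m = 350 (m = Add(3, Mul(-1, -347)) = Add(3, 347) = 350)
c = 2100 (c = Mul(6, 350) = 2100)
Add(c, 307) = Add(2100, 307) = 2407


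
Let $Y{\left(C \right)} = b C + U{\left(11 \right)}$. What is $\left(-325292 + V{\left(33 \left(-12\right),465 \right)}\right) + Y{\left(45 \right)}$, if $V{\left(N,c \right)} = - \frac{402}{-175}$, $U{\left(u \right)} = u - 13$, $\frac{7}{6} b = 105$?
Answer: $- \frac{56217298}{175} \approx -3.2124 \cdot 10^{5}$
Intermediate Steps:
$b = 90$ ($b = \frac{6}{7} \cdot 105 = 90$)
$U{\left(u \right)} = -13 + u$ ($U{\left(u \right)} = u - 13 = -13 + u$)
$Y{\left(C \right)} = -2 + 90 C$ ($Y{\left(C \right)} = 90 C + \left(-13 + 11\right) = 90 C - 2 = -2 + 90 C$)
$V{\left(N,c \right)} = \frac{402}{175}$ ($V{\left(N,c \right)} = \left(-402\right) \left(- \frac{1}{175}\right) = \frac{402}{175}$)
$\left(-325292 + V{\left(33 \left(-12\right),465 \right)}\right) + Y{\left(45 \right)} = \left(-325292 + \frac{402}{175}\right) + \left(-2 + 90 \cdot 45\right) = - \frac{56925698}{175} + \left(-2 + 4050\right) = - \frac{56925698}{175} + 4048 = - \frac{56217298}{175}$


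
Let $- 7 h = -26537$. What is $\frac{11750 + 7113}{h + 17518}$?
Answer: $\frac{18863}{21309} \approx 0.88521$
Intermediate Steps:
$h = 3791$ ($h = \left(- \frac{1}{7}\right) \left(-26537\right) = 3791$)
$\frac{11750 + 7113}{h + 17518} = \frac{11750 + 7113}{3791 + 17518} = \frac{18863}{21309}$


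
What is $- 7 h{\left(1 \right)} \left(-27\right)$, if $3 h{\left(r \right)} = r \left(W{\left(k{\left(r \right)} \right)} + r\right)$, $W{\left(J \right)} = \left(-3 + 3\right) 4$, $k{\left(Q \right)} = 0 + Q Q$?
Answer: $63$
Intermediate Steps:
$k{\left(Q \right)} = Q^{2}$ ($k{\left(Q \right)} = 0 + Q^{2} = Q^{2}$)
$W{\left(J \right)} = 0$ ($W{\left(J \right)} = 0 \cdot 4 = 0$)
$h{\left(r \right)} = \frac{r^{2}}{3}$ ($h{\left(r \right)} = \frac{r \left(0 + r\right)}{3} = \frac{r r}{3} = \frac{r^{2}}{3}$)
$- 7 h{\left(1 \right)} \left(-27\right) = - 7 \frac{1^{2}}{3} \left(-27\right) = - 7 \cdot \frac{1}{3} \cdot 1 \left(-27\right) = \left(-7\right) \frac{1}{3} \left(-27\right) = \left(- \frac{7}{3}\right) \left(-27\right) = 63$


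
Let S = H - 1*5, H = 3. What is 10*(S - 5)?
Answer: -70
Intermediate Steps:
S = -2 (S = 3 - 1*5 = 3 - 5 = -2)
10*(S - 5) = 10*(-2 - 5) = 10*(-7) = -70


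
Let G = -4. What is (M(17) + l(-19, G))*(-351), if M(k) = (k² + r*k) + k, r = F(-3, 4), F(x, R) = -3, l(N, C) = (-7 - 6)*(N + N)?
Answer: -262899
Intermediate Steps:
l(N, C) = -26*N
r = -3
M(k) = k² - 2*k (M(k) = (k² - 3*k) + k = k² - 2*k)
(M(17) + l(-19, G))*(-351) = (17*(-2 + 17) - 26*(-19))*(-351) = (17*15 + 494)*(-351) = (255 + 494)*(-351) = 749*(-351) = -262899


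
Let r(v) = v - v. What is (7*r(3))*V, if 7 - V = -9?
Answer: 0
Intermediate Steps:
r(v) = 0
V = 16 (V = 7 - 1*(-9) = 7 + 9 = 16)
(7*r(3))*V = (7*0)*16 = 0*16 = 0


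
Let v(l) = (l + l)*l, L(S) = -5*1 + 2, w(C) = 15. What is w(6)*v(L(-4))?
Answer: 270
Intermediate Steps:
L(S) = -3 (L(S) = -5 + 2 = -3)
v(l) = 2*l**2 (v(l) = (2*l)*l = 2*l**2)
w(6)*v(L(-4)) = 15*(2*(-3)**2) = 15*(2*9) = 15*18 = 270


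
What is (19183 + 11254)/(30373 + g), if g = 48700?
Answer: 30437/79073 ≈ 0.38492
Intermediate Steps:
(19183 + 11254)/(30373 + g) = (19183 + 11254)/(30373 + 48700) = 30437/79073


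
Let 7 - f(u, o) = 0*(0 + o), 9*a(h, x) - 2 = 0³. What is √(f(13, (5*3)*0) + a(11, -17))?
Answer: √65/3 ≈ 2.6874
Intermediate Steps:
a(h, x) = 2/9 (a(h, x) = 2/9 + (⅑)*0³ = 2/9 + (⅑)*0 = 2/9 + 0 = 2/9)
f(u, o) = 7 (f(u, o) = 7 - 0*(0 + o) = 7 - 0*o = 7 - 1*0 = 7 + 0 = 7)
√(f(13, (5*3)*0) + a(11, -17)) = √(7 + 2/9) = √(65/9) = √65/3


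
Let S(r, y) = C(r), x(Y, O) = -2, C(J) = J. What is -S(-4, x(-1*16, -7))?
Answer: 4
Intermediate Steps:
S(r, y) = r
-S(-4, x(-1*16, -7)) = -1*(-4) = 4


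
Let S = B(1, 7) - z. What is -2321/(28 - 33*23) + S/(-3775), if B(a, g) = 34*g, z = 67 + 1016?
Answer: 1875894/551905 ≈ 3.3989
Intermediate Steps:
z = 1083
S = -845 (S = 34*7 - 1*1083 = 238 - 1083 = -845)
-2321/(28 - 33*23) + S/(-3775) = -2321/(28 - 33*23) - 845/(-3775) = -2321/(28 - 759) - 845*(-1/3775) = -2321/(-731) + 169/755 = -2321*(-1/731) + 169/755 = 2321/731 + 169/755 = 1875894/551905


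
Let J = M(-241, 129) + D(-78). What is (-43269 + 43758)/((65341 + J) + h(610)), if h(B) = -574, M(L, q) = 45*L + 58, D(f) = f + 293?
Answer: 163/18065 ≈ 0.0090230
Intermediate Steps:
D(f) = 293 + f
M(L, q) = 58 + 45*L
J = -10572 (J = (58 + 45*(-241)) + (293 - 78) = (58 - 10845) + 215 = -10787 + 215 = -10572)
(-43269 + 43758)/((65341 + J) + h(610)) = (-43269 + 43758)/((65341 - 10572) - 574) = 489/(54769 - 574) = 489/54195 = 489*(1/54195) = 163/18065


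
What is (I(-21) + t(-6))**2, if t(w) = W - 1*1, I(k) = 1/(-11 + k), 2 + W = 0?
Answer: 9409/1024 ≈ 9.1885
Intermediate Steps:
W = -2 (W = -2 + 0 = -2)
t(w) = -3 (t(w) = -2 - 1*1 = -2 - 1 = -3)
(I(-21) + t(-6))**2 = (1/(-11 - 21) - 3)**2 = (1/(-32) - 3)**2 = (-1/32 - 3)**2 = (-97/32)**2 = 9409/1024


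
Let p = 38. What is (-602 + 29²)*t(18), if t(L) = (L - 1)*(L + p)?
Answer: 227528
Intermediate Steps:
t(L) = (-1 + L)*(38 + L) (t(L) = (L - 1)*(L + 38) = (-1 + L)*(38 + L))
(-602 + 29²)*t(18) = (-602 + 29²)*(-38 + 18² + 37*18) = (-602 + 841)*(-38 + 324 + 666) = 239*952 = 227528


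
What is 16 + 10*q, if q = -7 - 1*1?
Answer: -64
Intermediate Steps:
q = -8 (q = -7 - 1 = -8)
16 + 10*q = 16 + 10*(-8) = 16 - 80 = -64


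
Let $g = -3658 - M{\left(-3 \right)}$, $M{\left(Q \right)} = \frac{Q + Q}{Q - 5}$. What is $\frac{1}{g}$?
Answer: $- \frac{4}{14635} \approx -0.00027332$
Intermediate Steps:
$M{\left(Q \right)} = \frac{2 Q}{-5 + Q}$
$g = - \frac{14635}{4}$ ($g = -3658 - 2 \left(-3\right) \frac{1}{-5 - 3} = -3658 - 2 \left(-3\right) \frac{1}{-8} = -3658 - 2 \left(-3\right) \left(- \frac{1}{8}\right) = -3658 - \frac{3}{4} = - \frac{14635}{4} \approx -3658.8$)
$\frac{1}{g} = \frac{1}{- \frac{14635}{4}} = - \frac{4}{14635}$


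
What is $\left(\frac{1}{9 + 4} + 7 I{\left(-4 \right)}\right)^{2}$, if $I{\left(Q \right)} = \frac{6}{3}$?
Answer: $\frac{33489}{169} \approx 198.16$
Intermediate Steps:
$I{\left(Q \right)} = 2$ ($I{\left(Q \right)} = 6 \cdot \frac{1}{3} = 2$)
$\left(\frac{1}{9 + 4} + 7 I{\left(-4 \right)}\right)^{2} = \left(\frac{1}{9 + 4} + 7 \cdot 2\right)^{2} = \left(\frac{1}{13} + 14\right)^{2} = \left(\frac{183}{13}\right)^{2} = \frac{33489}{169}$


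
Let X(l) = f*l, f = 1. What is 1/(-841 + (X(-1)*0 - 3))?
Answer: -1/844 ≈ -0.0011848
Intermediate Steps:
X(l) = l (X(l) = 1*l = l)
1/(-841 + (X(-1)*0 - 3)) = 1/(-841 + (-1*0 - 3)) = 1/(-841 + (0 - 3)) = 1/(-841 - 3) = 1/(-844) = -1/844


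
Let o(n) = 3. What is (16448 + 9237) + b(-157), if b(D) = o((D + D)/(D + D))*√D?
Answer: 25685 + 3*I*√157 ≈ 25685.0 + 37.59*I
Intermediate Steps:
b(D) = 3*√D
(16448 + 9237) + b(-157) = (16448 + 9237) + 3*√(-157) = 25685 + 3*(I*√157) = 25685 + 3*I*√157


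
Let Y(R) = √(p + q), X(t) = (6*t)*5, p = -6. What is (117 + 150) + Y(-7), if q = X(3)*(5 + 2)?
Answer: 267 + 4*√39 ≈ 291.98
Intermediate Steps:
X(t) = 30*t
q = 630 (q = (30*3)*(5 + 2) = 90*7 = 630)
Y(R) = 4*√39 (Y(R) = √(-6 + 630) = √624 = 4*√39)
(117 + 150) + Y(-7) = (117 + 150) + 4*√39 = 267 + 4*√39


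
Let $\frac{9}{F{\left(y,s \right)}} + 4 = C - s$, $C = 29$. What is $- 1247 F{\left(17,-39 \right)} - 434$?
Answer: $- \frac{38999}{64} \approx -609.36$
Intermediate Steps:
$F{\left(y,s \right)} = \frac{9}{25 - s}$ ($F{\left(y,s \right)} = \frac{9}{-4 - \left(-29 + s\right)} = \frac{9}{25 - s}$)
$- 1247 F{\left(17,-39 \right)} - 434 = - 1247 \left(- \frac{9}{-25 - 39}\right) - 434 = - 1247 \left(- \frac{9}{-64}\right) - 434 = - 1247 \left(\left(-9\right) \left(- \frac{1}{64}\right)\right) - 434 = \left(-1247\right) \frac{9}{64} - 434 = - \frac{11223}{64} - 434 = - \frac{38999}{64}$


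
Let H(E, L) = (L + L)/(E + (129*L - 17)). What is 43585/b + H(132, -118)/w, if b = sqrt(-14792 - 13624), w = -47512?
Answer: -59/179440946 - 43585*I*sqrt(111)/1776 ≈ -3.288e-7 - 258.56*I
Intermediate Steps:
b = 16*I*sqrt(111) (b = sqrt(-28416) = 16*I*sqrt(111) ≈ 168.57*I)
H(E, L) = 2*L/(-17 + E + 129*L) (H(E, L) = (2*L)/(E + (-17 + 129*L)) = (2*L)/(-17 + E + 129*L) = 2*L/(-17 + E + 129*L))
43585/b + H(132, -118)/w = 43585/((16*I*sqrt(111))) + (2*(-118)/(-17 + 132 + 129*(-118)))/(-47512) = 43585*(-I*sqrt(111)/1776) + (2*(-118)/(-17 + 132 - 15222))*(-1/47512) = -43585*I*sqrt(111)/1776 + (2*(-118)/(-15107))*(-1/47512) = -43585*I*sqrt(111)/1776 + (2*(-118)*(-1/15107))*(-1/47512) = -43585*I*sqrt(111)/1776 + (236/15107)*(-1/47512) = -43585*I*sqrt(111)/1776 - 59/179440946 = -59/179440946 - 43585*I*sqrt(111)/1776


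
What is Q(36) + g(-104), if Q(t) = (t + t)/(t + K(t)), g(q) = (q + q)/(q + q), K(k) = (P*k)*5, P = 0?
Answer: 3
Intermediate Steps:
K(k) = 0 (K(k) = (0*k)*5 = 0*5 = 0)
g(q) = 1 (g(q) = (2*q)/((2*q)) = (2*q)*(1/(2*q)) = 1)
Q(t) = 2 (Q(t) = (t + t)/(t + 0) = (2*t)/t = 2)
Q(36) + g(-104) = 2 + 1 = 3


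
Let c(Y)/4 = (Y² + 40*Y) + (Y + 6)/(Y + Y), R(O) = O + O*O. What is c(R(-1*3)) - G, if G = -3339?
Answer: 4447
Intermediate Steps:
R(O) = O + O²
c(Y) = 4*Y² + 160*Y + 2*(6 + Y)/Y (c(Y) = 4*((Y² + 40*Y) + (Y + 6)/(Y + Y)) = 4*((Y² + 40*Y) + (6 + Y)/((2*Y))) = 4*((Y² + 40*Y) + (6 + Y)*(1/(2*Y))) = 4*((Y² + 40*Y) + (6 + Y)/(2*Y)) = 4*(Y² + 40*Y + (6 + Y)/(2*Y)) = 4*Y² + 160*Y + 2*(6 + Y)/Y)
c(R(-1*3)) - G = (2 + 4*((-1*3)*(1 - 1*3))² + 12/(((-1*3)*(1 - 1*3))) + 160*((-1*3)*(1 - 1*3))) - 1*(-3339) = (2 + 4*(-3*(1 - 3))² + 12/((-3*(1 - 3))) + 160*(-3*(1 - 3))) + 3339 = (2 + 4*(-3*(-2))² + 12/((-3*(-2))) + 160*(-3*(-2))) + 3339 = (2 + 4*6² + 12/6 + 160*6) + 3339 = (2 + 4*36 + 12*(⅙) + 960) + 3339 = (2 + 144 + 2 + 960) + 3339 = 1108 + 3339 = 4447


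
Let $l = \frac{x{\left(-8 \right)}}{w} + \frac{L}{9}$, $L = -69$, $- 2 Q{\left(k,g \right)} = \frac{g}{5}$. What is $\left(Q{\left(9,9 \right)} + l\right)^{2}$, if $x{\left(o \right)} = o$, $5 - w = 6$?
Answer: $\frac{289}{900} \approx 0.32111$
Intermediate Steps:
$w = -1$ ($w = 5 - 6 = -1$)
$Q{\left(k,g \right)} = - \frac{g}{10}$ ($Q{\left(k,g \right)} = - \frac{g \frac{1}{5}}{2} = - \frac{\frac{1}{5} g}{2} = - \frac{g}{10}$)
$l = \frac{1}{3}$ ($l = - \frac{8}{-1} - \frac{69}{9} = \left(-8\right) \left(-1\right) - \frac{23}{3} = 8 - \frac{23}{3} = \frac{1}{3} \approx 0.33333$)
$\left(Q{\left(9,9 \right)} + l\right)^{2} = \left(\left(- \frac{1}{10}\right) 9 + \frac{1}{3}\right)^{2} = \left(- \frac{9}{10} + \frac{1}{3}\right)^{2} = \left(- \frac{17}{30}\right)^{2} = \frac{289}{900}$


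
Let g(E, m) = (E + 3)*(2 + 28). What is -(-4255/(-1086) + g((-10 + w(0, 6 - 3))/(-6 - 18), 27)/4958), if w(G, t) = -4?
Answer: -21213035/5384388 ≈ -3.9397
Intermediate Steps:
g(E, m) = 90 + 30*E (g(E, m) = (3 + E)*30 = 90 + 30*E)
-(-4255/(-1086) + g((-10 + w(0, 6 - 3))/(-6 - 18), 27)/4958) = -(-4255/(-1086) + (90 + 30*((-10 - 4)/(-6 - 18)))/4958) = -(-4255*(-1/1086) + (90 + 30*(-14/(-24)))*(1/4958)) = -(4255/1086 + (90 + 30*(-14*(-1/24)))*(1/4958)) = -(4255/1086 + (90 + 30*(7/12))*(1/4958)) = -(4255/1086 + (90 + 35/2)*(1/4958)) = -(4255/1086 + (215/2)*(1/4958)) = -(4255/1086 + 215/9916) = -1*21213035/5384388 = -21213035/5384388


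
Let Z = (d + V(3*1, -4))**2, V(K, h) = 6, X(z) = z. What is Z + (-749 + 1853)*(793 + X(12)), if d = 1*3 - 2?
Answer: 888769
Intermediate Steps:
d = 1 (d = 3 - 2 = 1)
Z = 49 (Z = (1 + 6)**2 = 7**2 = 49)
Z + (-749 + 1853)*(793 + X(12)) = 49 + (-749 + 1853)*(793 + 12) = 49 + 1104*805 = 49 + 888720 = 888769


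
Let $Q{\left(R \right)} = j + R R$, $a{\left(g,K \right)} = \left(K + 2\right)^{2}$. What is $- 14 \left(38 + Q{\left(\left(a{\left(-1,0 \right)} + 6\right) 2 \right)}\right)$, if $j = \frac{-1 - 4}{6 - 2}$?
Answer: $- \frac{12229}{2} \approx -6114.5$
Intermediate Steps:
$j = - \frac{5}{4} \approx -1.25$
$a{\left(g,K \right)} = \left(2 + K\right)^{2}$
$Q{\left(R \right)} = - \frac{5}{4} + R^{2}$ ($Q{\left(R \right)} = - \frac{5}{4} + R R = - \frac{5}{4} + R^{2}$)
$- 14 \left(38 + Q{\left(\left(a{\left(-1,0 \right)} + 6\right) 2 \right)}\right) = - 14 \left(38 - \left(\frac{5}{4} - \left(\left(\left(2 + 0\right)^{2} + 6\right) 2\right)^{2}\right)\right) = - 14 \left(38 - \left(\frac{5}{4} - \left(\left(2^{2} + 6\right) 2\right)^{2}\right)\right) = - 14 \left(38 - \left(\frac{5}{4} - \left(\left(4 + 6\right) 2\right)^{2}\right)\right) = - 14 \left(38 - \left(\frac{5}{4} - \left(10 \cdot 2\right)^{2}\right)\right) = - 14 \left(38 - \left(\frac{5}{4} - 20^{2}\right)\right) = - 14 \left(38 + \left(- \frac{5}{4} + 400\right)\right) = - 14 \left(38 + \frac{1595}{4}\right) = \left(-14\right) \frac{1747}{4} = - \frac{12229}{2}$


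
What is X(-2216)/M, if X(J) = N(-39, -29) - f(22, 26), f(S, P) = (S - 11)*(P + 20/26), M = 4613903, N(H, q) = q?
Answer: -4205/59980739 ≈ -7.0106e-5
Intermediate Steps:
f(S, P) = (-11 + S)*(10/13 + P) (f(S, P) = (-11 + S)*(P + 20*(1/26)) = (-11 + S)*(P + 10/13) = (-11 + S)*(10/13 + P))
X(J) = -4205/13 (X(J) = -29 - (-110/13 - 11*26 + (10/13)*22 + 26*22) = -29 - (-110/13 - 286 + 220/13 + 572) = -29 - 1*3828/13 = -29 - 3828/13 = -4205/13)
X(-2216)/M = -4205/13/4613903 = -4205/13*1/4613903 = -4205/59980739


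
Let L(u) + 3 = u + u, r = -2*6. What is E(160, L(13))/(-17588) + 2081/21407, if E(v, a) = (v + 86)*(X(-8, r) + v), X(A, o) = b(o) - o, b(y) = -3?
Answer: -426686995/188253158 ≈ -2.2666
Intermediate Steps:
r = -12
L(u) = -3 + 2*u (L(u) = -3 + (u + u) = -3 + 2*u)
X(A, o) = -3 - o
E(v, a) = (9 + v)*(86 + v) (E(v, a) = (v + 86)*((-3 - 1*(-12)) + v) = (86 + v)*((-3 + 12) + v) = (86 + v)*(9 + v) = (9 + v)*(86 + v))
E(160, L(13))/(-17588) + 2081/21407 = (774 + 160**2 + 95*160)/(-17588) + 2081/21407 = (774 + 25600 + 15200)*(-1/17588) + 2081*(1/21407) = 41574*(-1/17588) + 2081/21407 = -20787/8794 + 2081/21407 = -426686995/188253158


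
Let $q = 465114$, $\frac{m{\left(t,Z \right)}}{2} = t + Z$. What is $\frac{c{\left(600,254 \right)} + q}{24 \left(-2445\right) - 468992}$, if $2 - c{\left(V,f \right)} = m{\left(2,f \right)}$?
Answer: $- \frac{116151}{131918} \approx -0.88048$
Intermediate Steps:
$m{\left(t,Z \right)} = 2 Z + 2 t$ ($m{\left(t,Z \right)} = 2 \left(t + Z\right) = 2 \left(Z + t\right) = 2 Z + 2 t$)
$c{\left(V,f \right)} = -2 - 2 f$ ($c{\left(V,f \right)} = 2 - \left(2 f + 2 \cdot 2\right) = 2 - \left(2 f + 4\right) = 2 - \left(4 + 2 f\right) = -2 - 2 f$)
$\frac{c{\left(600,254 \right)} + q}{24 \left(-2445\right) - 468992} = \frac{\left(-2 - 508\right) + 465114}{24 \left(-2445\right) - 468992} = \frac{\left(-2 - 508\right) + 465114}{-58680 - 468992} = \frac{-510 + 465114}{-527672} = 464604 \left(- \frac{1}{527672}\right) = - \frac{116151}{131918}$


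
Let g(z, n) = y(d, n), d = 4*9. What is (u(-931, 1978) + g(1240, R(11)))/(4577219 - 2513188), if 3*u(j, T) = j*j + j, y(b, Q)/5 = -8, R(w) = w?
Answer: 288570/2064031 ≈ 0.13981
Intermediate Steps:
d = 36
y(b, Q) = -40 (y(b, Q) = 5*(-8) = -40)
g(z, n) = -40
u(j, T) = j/3 + j²/3 (u(j, T) = (j*j + j)/3 = (j² + j)/3 = (j + j²)/3 = j/3 + j²/3)
(u(-931, 1978) + g(1240, R(11)))/(4577219 - 2513188) = ((⅓)*(-931)*(1 - 931) - 40)/(4577219 - 2513188) = ((⅓)*(-931)*(-930) - 40)/2064031 = (288610 - 40)*(1/2064031) = 288570*(1/2064031) = 288570/2064031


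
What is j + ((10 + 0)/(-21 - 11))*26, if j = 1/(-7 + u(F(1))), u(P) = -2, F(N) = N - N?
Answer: -593/72 ≈ -8.2361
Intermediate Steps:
F(N) = 0
j = -⅑ (j = 1/(-7 - 2) = 1/(-9) = -⅑ ≈ -0.11111)
j + ((10 + 0)/(-21 - 11))*26 = -⅑ + ((10 + 0)/(-21 - 11))*26 = -⅑ + (10/(-32))*26 = -⅑ + (10*(-1/32))*26 = -⅑ - 5/16*26 = -⅑ - 65/8 = -593/72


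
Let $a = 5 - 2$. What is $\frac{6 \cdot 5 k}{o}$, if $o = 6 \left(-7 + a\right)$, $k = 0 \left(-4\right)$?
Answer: $0$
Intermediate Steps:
$k = 0$
$a = 3$
$o = -24$ ($o = 6 \left(-7 + 3\right) = 6 \left(-4\right) = -24$)
$\frac{6 \cdot 5 k}{o} = \frac{6 \cdot 5 \cdot 0}{-24} = - \frac{6 \cdot 0}{24} = \left(- \frac{1}{24}\right) 0 = 0$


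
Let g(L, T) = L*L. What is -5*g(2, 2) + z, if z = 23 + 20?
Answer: 23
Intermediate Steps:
g(L, T) = L²
z = 43
-5*g(2, 2) + z = -5*2² + 43 = -5*4 + 43 = -20 + 43 = 23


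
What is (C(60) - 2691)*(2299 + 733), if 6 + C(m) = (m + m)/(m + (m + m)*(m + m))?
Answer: -1970724200/241 ≈ -8.1773e+6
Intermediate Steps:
C(m) = -6 + 2*m/(m + 4*m**2) (C(m) = -6 + (m + m)/(m + (m + m)*(m + m)) = -6 + (2*m)/(m + (2*m)*(2*m)) = -6 + (2*m)/(m + 4*m**2) = -6 + 2*m/(m + 4*m**2))
(C(60) - 2691)*(2299 + 733) = (4*(-1 - 6*60)/(1 + 4*60) - 2691)*(2299 + 733) = (4*(-1 - 360)/(1 + 240) - 2691)*3032 = (4*(-361)/241 - 2691)*3032 = (4*(1/241)*(-361) - 2691)*3032 = (-1444/241 - 2691)*3032 = -649975/241*3032 = -1970724200/241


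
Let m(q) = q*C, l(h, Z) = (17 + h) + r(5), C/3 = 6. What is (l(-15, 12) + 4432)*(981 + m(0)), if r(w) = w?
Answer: 4354659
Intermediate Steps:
C = 18 (C = 3*6 = 18)
l(h, Z) = 22 + h (l(h, Z) = (17 + h) + 5 = 22 + h)
m(q) = 18*q (m(q) = q*18 = 18*q)
(l(-15, 12) + 4432)*(981 + m(0)) = ((22 - 15) + 4432)*(981 + 18*0) = (7 + 4432)*(981 + 0) = 4439*981 = 4354659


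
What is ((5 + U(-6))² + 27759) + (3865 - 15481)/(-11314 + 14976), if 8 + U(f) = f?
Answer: 50969232/1831 ≈ 27837.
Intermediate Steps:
U(f) = -8 + f
((5 + U(-6))² + 27759) + (3865 - 15481)/(-11314 + 14976) = ((5 + (-8 - 6))² + 27759) + (3865 - 15481)/(-11314 + 14976) = ((5 - 14)² + 27759) - 11616/3662 = ((-9)² + 27759) - 11616*1/3662 = (81 + 27759) - 5808/1831 = 27840 - 5808/1831 = 50969232/1831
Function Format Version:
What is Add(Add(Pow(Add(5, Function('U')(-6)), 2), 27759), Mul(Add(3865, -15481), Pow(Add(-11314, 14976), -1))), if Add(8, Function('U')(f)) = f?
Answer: Rational(50969232, 1831) ≈ 27837.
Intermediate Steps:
Function('U')(f) = Add(-8, f)
Add(Add(Pow(Add(5, Function('U')(-6)), 2), 27759), Mul(Add(3865, -15481), Pow(Add(-11314, 14976), -1))) = Add(Add(Pow(Add(5, Add(-8, -6)), 2), 27759), Mul(Add(3865, -15481), Pow(Add(-11314, 14976), -1))) = Add(Add(Pow(Add(5, -14), 2), 27759), Mul(-11616, Pow(3662, -1))) = Add(Add(Pow(-9, 2), 27759), Mul(-11616, Rational(1, 3662))) = Add(Add(81, 27759), Rational(-5808, 1831)) = Add(27840, Rational(-5808, 1831)) = Rational(50969232, 1831)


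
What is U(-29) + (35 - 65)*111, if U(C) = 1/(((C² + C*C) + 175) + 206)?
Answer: -6869789/2063 ≈ -3330.0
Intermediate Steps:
U(C) = 1/(381 + 2*C²) (U(C) = 1/(((C² + C²) + 175) + 206) = 1/((2*C² + 175) + 206) = 1/((175 + 2*C²) + 206) = 1/(381 + 2*C²))
U(-29) + (35 - 65)*111 = 1/(381 + 2*(-29)²) + (35 - 65)*111 = 1/(381 + 2*841) - 30*111 = 1/(381 + 1682) - 3330 = 1/2063 - 3330 = -6869789/2063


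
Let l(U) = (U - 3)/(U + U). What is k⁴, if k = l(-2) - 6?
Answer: 130321/256 ≈ 509.07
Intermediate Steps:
l(U) = (-3 + U)/(2*U) (l(U) = (-3 + U)/((2*U)) = (-3 + U)*(1/(2*U)) = (-3 + U)/(2*U))
k = -19/4 (k = (½)*(-3 - 2)/(-2) - 6 = (½)*(-½)*(-5) - 6 = 5/4 - 6 = -19/4 ≈ -4.7500)
k⁴ = (-19/4)⁴ = 130321/256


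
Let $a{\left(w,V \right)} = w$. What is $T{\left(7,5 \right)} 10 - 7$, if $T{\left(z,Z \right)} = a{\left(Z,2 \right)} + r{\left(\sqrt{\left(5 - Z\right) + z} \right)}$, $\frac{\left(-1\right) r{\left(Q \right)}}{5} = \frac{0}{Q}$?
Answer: $43$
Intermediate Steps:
$r{\left(Q \right)} = 0$ ($r{\left(Q \right)} = - 5 \frac{0}{Q} = \left(-5\right) 0 = 0$)
$T{\left(z,Z \right)} = Z$ ($T{\left(z,Z \right)} = Z + 0 = Z$)
$T{\left(7,5 \right)} 10 - 7 = 5 \cdot 10 - 7 = 50 - 7 = 43$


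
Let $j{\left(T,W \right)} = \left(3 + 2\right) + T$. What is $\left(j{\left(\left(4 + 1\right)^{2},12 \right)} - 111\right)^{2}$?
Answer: $6561$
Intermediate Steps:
$j{\left(T,W \right)} = 5 + T$
$\left(j{\left(\left(4 + 1\right)^{2},12 \right)} - 111\right)^{2} = \left(\left(5 + \left(4 + 1\right)^{2}\right) - 111\right)^{2} = \left(\left(5 + 5^{2}\right) - 111\right)^{2} = \left(\left(5 + 25\right) - 111\right)^{2} = \left(30 - 111\right)^{2} = \left(-81\right)^{2} = 6561$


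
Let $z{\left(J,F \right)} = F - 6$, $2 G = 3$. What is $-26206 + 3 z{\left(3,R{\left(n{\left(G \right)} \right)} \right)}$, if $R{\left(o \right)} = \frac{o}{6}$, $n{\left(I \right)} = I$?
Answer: $- \frac{104893}{4} \approx -26223.0$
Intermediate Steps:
$G = \frac{3}{2}$ ($G = \frac{1}{2} \cdot 3 = \frac{3}{2} \approx 1.5$)
$R{\left(o \right)} = \frac{o}{6}$ ($R{\left(o \right)} = o \frac{1}{6} = \frac{o}{6}$)
$z{\left(J,F \right)} = -6 + F$
$-26206 + 3 z{\left(3,R{\left(n{\left(G \right)} \right)} \right)} = -26206 + 3 \left(-6 + \frac{1}{6} \cdot \frac{3}{2}\right) = -26206 + 3 \left(-6 + \frac{1}{4}\right) = -26206 + 3 \left(- \frac{23}{4}\right) = -26206 - \frac{69}{4} = - \frac{104893}{4}$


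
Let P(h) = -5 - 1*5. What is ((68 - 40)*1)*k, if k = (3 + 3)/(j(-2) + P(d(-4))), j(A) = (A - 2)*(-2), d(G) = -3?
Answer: -84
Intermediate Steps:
j(A) = 4 - 2*A (j(A) = (-2 + A)*(-2) = 4 - 2*A)
P(h) = -10 (P(h) = -5 - 5 = -10)
k = -3 (k = (3 + 3)/((4 - 2*(-2)) - 10) = 6/((4 + 4) - 10) = 6/(8 - 10) = 6/(-2) = 6*(-1/2) = -3)
((68 - 40)*1)*k = ((68 - 40)*1)*(-3) = (28*1)*(-3) = 28*(-3) = -84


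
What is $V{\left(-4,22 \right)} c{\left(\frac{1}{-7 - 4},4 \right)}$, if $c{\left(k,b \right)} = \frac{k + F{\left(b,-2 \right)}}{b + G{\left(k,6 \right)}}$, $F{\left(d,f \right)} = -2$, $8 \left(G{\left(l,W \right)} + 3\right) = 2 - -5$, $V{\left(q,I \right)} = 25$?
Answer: $- \frac{920}{33} \approx -27.879$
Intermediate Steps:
$G{\left(l,W \right)} = - \frac{17}{8}$ ($G{\left(l,W \right)} = -3 + \frac{2 - -5}{8} = -3 + \frac{2 + 5}{8} = -3 + \frac{1}{8} \cdot 7 = -3 + \frac{7}{8} = - \frac{17}{8}$)
$c{\left(k,b \right)} = \frac{-2 + k}{- \frac{17}{8} + b}$ ($c{\left(k,b \right)} = \frac{k - 2}{b - \frac{17}{8}} = \frac{-2 + k}{- \frac{17}{8} + b}$)
$V{\left(-4,22 \right)} c{\left(\frac{1}{-7 - 4},4 \right)} = 25 \frac{8 \left(-2 + \frac{1}{-7 - 4}\right)}{-17 + 8 \cdot 4} = 25 \frac{8 \left(-2 + \frac{1}{-11}\right)}{-17 + 32} = 25 \frac{8 \left(-2 - \frac{1}{11}\right)}{15} = 25 \cdot 8 \cdot \frac{1}{15} \left(- \frac{23}{11}\right) = 25 \left(- \frac{184}{165}\right) = - \frac{920}{33}$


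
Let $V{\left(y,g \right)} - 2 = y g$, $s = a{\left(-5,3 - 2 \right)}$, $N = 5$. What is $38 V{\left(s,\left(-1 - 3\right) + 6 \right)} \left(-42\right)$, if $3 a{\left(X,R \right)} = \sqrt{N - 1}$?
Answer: $-5320$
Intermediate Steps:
$a{\left(X,R \right)} = \frac{2}{3}$ ($a{\left(X,R \right)} = \frac{\sqrt{5 - 1}}{3} = \frac{\sqrt{4}}{3} = \frac{1}{3} \cdot 2 = \frac{2}{3}$)
$s = \frac{2}{3} \approx 0.66667$
$V{\left(y,g \right)} = 2 + g y$ ($V{\left(y,g \right)} = 2 + y g = 2 + g y$)
$38 V{\left(s,\left(-1 - 3\right) + 6 \right)} \left(-42\right) = 38 \left(2 + \left(\left(-1 - 3\right) + 6\right) \frac{2}{3}\right) \left(-42\right) = 38 \left(2 + \left(-4 + 6\right) \frac{2}{3}\right) \left(-42\right) = 38 \left(2 + 2 \cdot \frac{2}{3}\right) \left(-42\right) = 38 \left(2 + \frac{4}{3}\right) \left(-42\right) = 38 \cdot \frac{10}{3} \left(-42\right) = \frac{380}{3} \left(-42\right) = -5320$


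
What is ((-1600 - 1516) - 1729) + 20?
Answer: -4825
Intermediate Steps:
((-1600 - 1516) - 1729) + 20 = (-3116 - 1729) + 20 = -4845 + 20 = -4825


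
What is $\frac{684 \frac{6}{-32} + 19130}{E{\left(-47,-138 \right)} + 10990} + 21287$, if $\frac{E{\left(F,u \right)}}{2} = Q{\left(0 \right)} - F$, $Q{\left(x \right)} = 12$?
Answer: $\frac{945899991}{44432} \approx 21289.0$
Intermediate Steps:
$E{\left(F,u \right)} = 24 - 2 F$ ($E{\left(F,u \right)} = 2 \left(12 - F\right) = 24 - 2 F$)
$\frac{684 \frac{6}{-32} + 19130}{E{\left(-47,-138 \right)} + 10990} + 21287 = \frac{684 \frac{6}{-32} + 19130}{\left(24 - -94\right) + 10990} + 21287 = \frac{684 \cdot 6 \left(- \frac{1}{32}\right) + 19130}{\left(24 + 94\right) + 10990} + 21287 = \frac{684 \left(- \frac{3}{16}\right) + 19130}{118 + 10990} + 21287 = \frac{- \frac{513}{4} + 19130}{11108} + 21287 = \frac{76007}{4} \cdot \frac{1}{11108} + 21287 = \frac{76007}{44432} + 21287 = \frac{945899991}{44432}$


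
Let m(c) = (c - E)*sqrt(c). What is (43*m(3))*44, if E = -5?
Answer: 15136*sqrt(3) ≈ 26216.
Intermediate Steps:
m(c) = sqrt(c)*(5 + c) (m(c) = (c - 1*(-5))*sqrt(c) = (c + 5)*sqrt(c) = (5 + c)*sqrt(c) = sqrt(c)*(5 + c))
(43*m(3))*44 = (43*(sqrt(3)*(5 + 3)))*44 = (43*(sqrt(3)*8))*44 = (43*(8*sqrt(3)))*44 = (344*sqrt(3))*44 = 15136*sqrt(3)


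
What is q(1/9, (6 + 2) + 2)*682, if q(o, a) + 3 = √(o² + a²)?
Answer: -2046 + 682*√8101/9 ≈ 4774.4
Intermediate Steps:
q(o, a) = -3 + √(a² + o²) (q(o, a) = -3 + √(o² + a²) = -3 + √(a² + o²))
q(1/9, (6 + 2) + 2)*682 = (-3 + √(((6 + 2) + 2)² + (1/9)²))*682 = (-3 + √((8 + 2)² + (1*(⅑))²))*682 = (-3 + √(10² + (⅑)²))*682 = (-3 + √(100 + 1/81))*682 = (-3 + √(8101/81))*682 = (-3 + √8101/9)*682 = -2046 + 682*√8101/9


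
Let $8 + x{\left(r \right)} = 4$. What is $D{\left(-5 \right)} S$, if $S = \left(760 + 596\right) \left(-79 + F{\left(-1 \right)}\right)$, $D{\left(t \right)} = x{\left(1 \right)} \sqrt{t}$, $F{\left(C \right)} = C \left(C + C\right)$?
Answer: $417648 i \sqrt{5} \approx 9.3389 \cdot 10^{5} i$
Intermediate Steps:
$F{\left(C \right)} = 2 C^{2}$ ($F{\left(C \right)} = C 2 C = 2 C^{2}$)
$x{\left(r \right)} = -4$ ($x{\left(r \right)} = -8 + 4 = -4$)
$D{\left(t \right)} = - 4 \sqrt{t}$
$S = -104412$ ($S = \left(760 + 596\right) \left(-79 + 2 \left(-1\right)^{2}\right) = 1356 \left(-79 + 2 \cdot 1\right) = 1356 \left(-79 + 2\right) = 1356 \left(-77\right) = -104412$)
$D{\left(-5 \right)} S = - 4 \sqrt{-5} \left(-104412\right) = - 4 i \sqrt{5} \left(-104412\right) = 417648 i \sqrt{5}$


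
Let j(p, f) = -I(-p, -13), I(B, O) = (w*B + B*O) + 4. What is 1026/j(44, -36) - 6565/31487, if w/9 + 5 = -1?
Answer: -2871419/5163868 ≈ -0.55606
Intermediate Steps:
w = -54 (w = -45 + 9*(-1) = -45 - 9 = -54)
I(B, O) = 4 - 54*B + B*O (I(B, O) = (-54*B + B*O) + 4 = 4 - 54*B + B*O)
j(p, f) = -4 - 67*p (j(p, f) = -(4 - (-54)*p - p*(-13)) = -(4 + 54*p + 13*p) = -(4 + 67*p) = -4 - 67*p)
1026/j(44, -36) - 6565/31487 = 1026/(-4 - 67*44) - 6565/31487 = 1026/(-4 - 2948) - 6565*1/31487 = 1026/(-2952) - 6565/31487 = 1026*(-1/2952) - 6565/31487 = -57/164 - 6565/31487 = -2871419/5163868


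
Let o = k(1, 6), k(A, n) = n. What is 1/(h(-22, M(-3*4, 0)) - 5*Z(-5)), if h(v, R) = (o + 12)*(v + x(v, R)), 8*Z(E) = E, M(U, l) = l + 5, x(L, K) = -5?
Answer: -8/3863 ≈ -0.0020709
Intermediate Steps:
M(U, l) = 5 + l
Z(E) = E/8
o = 6
h(v, R) = -90 + 18*v (h(v, R) = (6 + 12)*(v - 5) = 18*(-5 + v) = -90 + 18*v)
1/(h(-22, M(-3*4, 0)) - 5*Z(-5)) = 1/((-90 + 18*(-22)) - 5*(-5)/8) = 1/((-90 - 396) - 5*(-5/8)) = 1/(-486 + 25/8) = 1/(-3863/8) = -8/3863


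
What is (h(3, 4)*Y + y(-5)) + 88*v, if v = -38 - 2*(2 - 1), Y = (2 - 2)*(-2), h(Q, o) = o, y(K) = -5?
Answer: -3525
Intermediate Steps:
Y = 0 (Y = 0*(-2) = 0)
v = -40 (v = -38 - 2*1 = -38 - 2 = -40)
(h(3, 4)*Y + y(-5)) + 88*v = (4*0 - 5) + 88*(-40) = (0 - 5) - 3520 = -5 - 3520 = -3525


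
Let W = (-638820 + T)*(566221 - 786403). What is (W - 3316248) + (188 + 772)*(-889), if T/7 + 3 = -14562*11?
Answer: 387541471242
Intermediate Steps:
T = -1121295 (T = -21 + 7*(-14562*11) = -21 + 7*(-160182) = -21 - 1121274 = -1121295)
W = 387545640930 (W = (-638820 - 1121295)*(566221 - 786403) = -1760115*(-220182) = 387545640930)
(W - 3316248) + (188 + 772)*(-889) = (387545640930 - 3316248) + (188 + 772)*(-889) = 387542324682 + 960*(-889) = 387542324682 - 853440 = 387541471242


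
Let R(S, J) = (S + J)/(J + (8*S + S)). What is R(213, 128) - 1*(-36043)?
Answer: 73708276/2045 ≈ 36043.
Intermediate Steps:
R(S, J) = (J + S)/(J + 9*S)
R(213, 128) - 1*(-36043) = (128 + 213)/(128 + 9*213) - 1*(-36043) = 341/(128 + 1917) + 36043 = 341/2045 + 36043 = 73708276/2045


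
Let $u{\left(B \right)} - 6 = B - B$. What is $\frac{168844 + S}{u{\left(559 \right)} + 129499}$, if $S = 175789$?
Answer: $\frac{344633}{129505} \approx 2.6612$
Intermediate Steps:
$u{\left(B \right)} = 6$ ($u{\left(B \right)} = 6 + \left(B - B\right) = 6 + 0 = 6$)
$\frac{168844 + S}{u{\left(559 \right)} + 129499} = \frac{168844 + 175789}{6 + 129499} = \frac{344633}{129505}$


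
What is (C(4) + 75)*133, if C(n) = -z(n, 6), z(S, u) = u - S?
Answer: 9709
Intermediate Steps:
C(n) = -6 + n (C(n) = -(6 - n) = -6 + n)
(C(4) + 75)*133 = ((-6 + 4) + 75)*133 = (-2 + 75)*133 = 73*133 = 9709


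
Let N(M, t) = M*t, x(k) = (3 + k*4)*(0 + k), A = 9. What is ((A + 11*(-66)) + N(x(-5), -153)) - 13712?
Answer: -27434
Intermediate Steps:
x(k) = k*(3 + 4*k) (x(k) = (3 + 4*k)*k = k*(3 + 4*k))
((A + 11*(-66)) + N(x(-5), -153)) - 13712 = ((9 + 11*(-66)) - 5*(3 + 4*(-5))*(-153)) - 13712 = ((9 - 726) - 5*(3 - 20)*(-153)) - 13712 = (-717 - 5*(-17)*(-153)) - 13712 = (-717 + 85*(-153)) - 13712 = (-717 - 13005) - 13712 = -13722 - 13712 = -27434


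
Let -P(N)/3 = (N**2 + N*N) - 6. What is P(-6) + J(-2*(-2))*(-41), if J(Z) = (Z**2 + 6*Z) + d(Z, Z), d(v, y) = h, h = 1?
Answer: -1879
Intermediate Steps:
d(v, y) = 1
P(N) = 18 - 6*N**2 (P(N) = -3*((N**2 + N*N) - 6) = -3*((N**2 + N**2) - 6) = -3*(2*N**2 - 6) = -3*(-6 + 2*N**2) = 18 - 6*N**2)
J(Z) = 1 + Z**2 + 6*Z (J(Z) = (Z**2 + 6*Z) + 1 = 1 + Z**2 + 6*Z)
P(-6) + J(-2*(-2))*(-41) = (18 - 6*(-6)**2) + (1 + (-2*(-2))**2 + 6*(-2*(-2)))*(-41) = (18 - 6*36) + (1 + 4**2 + 6*4)*(-41) = (18 - 216) + (1 + 16 + 24)*(-41) = -198 + 41*(-41) = -198 - 1681 = -1879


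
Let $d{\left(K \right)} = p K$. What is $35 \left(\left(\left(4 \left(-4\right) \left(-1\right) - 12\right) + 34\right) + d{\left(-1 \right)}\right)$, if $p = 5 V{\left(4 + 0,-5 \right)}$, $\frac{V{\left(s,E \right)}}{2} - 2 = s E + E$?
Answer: $9380$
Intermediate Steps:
$V{\left(s,E \right)} = 4 + 2 E + 2 E s$ ($V{\left(s,E \right)} = 4 + 2 \left(s E + E\right) = 4 + 2 \left(E s + E\right) = 4 + 2 \left(E + E s\right) = 4 + \left(2 E + 2 E s\right) = 4 + 2 E + 2 E s$)
$p = -230$ ($p = 5 \left(4 + 2 \left(-5\right) + 2 \left(-5\right) \left(4 + 0\right)\right) = 5 \left(4 - 10 + 2 \left(-5\right) 4\right) = 5 \left(4 - 10 - 40\right) = 5 \left(-46\right) = -230$)
$d{\left(K \right)} = - 230 K$
$35 \left(\left(\left(4 \left(-4\right) \left(-1\right) - 12\right) + 34\right) + d{\left(-1 \right)}\right) = 35 \left(\left(\left(4 \left(-4\right) \left(-1\right) - 12\right) + 34\right) - -230\right) = 35 \left(\left(\left(\left(-16\right) \left(-1\right) - 12\right) + 34\right) + 230\right) = 35 \left(\left(\left(16 - 12\right) + 34\right) + 230\right) = 35 \left(\left(4 + 34\right) + 230\right) = 35 \left(38 + 230\right) = 35 \cdot 268 = 9380$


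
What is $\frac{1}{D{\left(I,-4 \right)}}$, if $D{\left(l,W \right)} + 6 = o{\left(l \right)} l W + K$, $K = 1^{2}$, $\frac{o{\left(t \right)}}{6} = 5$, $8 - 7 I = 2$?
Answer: $- \frac{7}{755} \approx -0.0092715$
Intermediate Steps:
$I = \frac{6}{7}$ ($I = \frac{8}{7} - \frac{2}{7} = \frac{6}{7} \approx 0.85714$)
$o{\left(t \right)} = 30$ ($o{\left(t \right)} = 6 \cdot 5 = 30$)
$K = 1$
$D{\left(l,W \right)} = -5 + 30 W l$ ($D{\left(l,W \right)} = -6 + \left(30 l W + 1\right) = -6 + \left(30 W l + 1\right) = -6 + \left(1 + 30 W l\right) = -5 + 30 W l$)
$\frac{1}{D{\left(I,-4 \right)}} = \frac{1}{-5 + 30 \left(-4\right) \frac{6}{7}} = \frac{1}{-5 - \frac{720}{7}} = \frac{1}{- \frac{755}{7}} = - \frac{7}{755}$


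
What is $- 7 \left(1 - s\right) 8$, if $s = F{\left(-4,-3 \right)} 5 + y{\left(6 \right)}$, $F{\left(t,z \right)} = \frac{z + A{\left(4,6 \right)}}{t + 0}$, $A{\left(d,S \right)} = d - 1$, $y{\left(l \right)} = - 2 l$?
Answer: $-728$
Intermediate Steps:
$A{\left(d,S \right)} = -1 + d$ ($A{\left(d,S \right)} = d - 1 = -1 + d$)
$F{\left(t,z \right)} = \frac{3 + z}{t}$ ($F{\left(t,z \right)} = \frac{z + \left(-1 + 4\right)}{t + 0} = \frac{z + 3}{t} = \frac{3 + z}{t}$)
$s = -12$ ($s = \frac{3 - 3}{-4} \cdot 5 - 12 = \left(- \frac{1}{4}\right) 0 \cdot 5 - 12 = 0 \cdot 5 - 12 = 0 - 12 = -12$)
$- 7 \left(1 - s\right) 8 = - 7 \left(1 - -12\right) 8 = - 7 \left(1 + 12\right) 8 = \left(-7\right) 13 \cdot 8 = \left(-91\right) 8 = -728$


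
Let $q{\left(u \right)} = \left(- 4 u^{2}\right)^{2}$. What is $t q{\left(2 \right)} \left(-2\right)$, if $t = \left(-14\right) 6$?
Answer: $43008$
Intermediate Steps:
$t = -84$
$q{\left(u \right)} = 16 u^{4}$
$t q{\left(2 \right)} \left(-2\right) = - 84 \cdot 16 \cdot 2^{4} \left(-2\right) = - 84 \cdot 16 \cdot 16 \left(-2\right) = \left(-84\right) 256 \left(-2\right) = \left(-21504\right) \left(-2\right) = 43008$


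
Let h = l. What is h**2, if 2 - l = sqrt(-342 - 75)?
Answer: (2 - I*sqrt(417))**2 ≈ -413.0 - 81.682*I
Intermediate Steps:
l = 2 - I*sqrt(417) (l = 2 - sqrt(-342 - 75) = 2 - sqrt(-417) = 2 - I*sqrt(417) ≈ 2.0 - 20.421*I)
h = 2 - I*sqrt(417) ≈ 2.0 - 20.421*I
h**2 = (2 - I*sqrt(417))**2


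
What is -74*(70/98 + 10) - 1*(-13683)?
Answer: 90231/7 ≈ 12890.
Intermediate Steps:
-74*(70/98 + 10) - 1*(-13683) = -74*(70*(1/98) + 10) + 13683 = -74*(5/7 + 10) + 13683 = -74*75/7 + 13683 = -5550/7 + 13683 = 90231/7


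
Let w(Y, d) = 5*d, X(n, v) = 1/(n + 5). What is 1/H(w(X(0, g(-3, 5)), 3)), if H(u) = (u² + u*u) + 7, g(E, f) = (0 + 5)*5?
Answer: 1/457 ≈ 0.0021882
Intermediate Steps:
g(E, f) = 25 (g(E, f) = 5*5 = 25)
X(n, v) = 1/(5 + n)
H(u) = 7 + 2*u² (H(u) = (u² + u²) + 7 = 2*u² + 7 = 7 + 2*u²)
1/H(w(X(0, g(-3, 5)), 3)) = 1/(7 + 2*(5*3)²) = 1/(7 + 2*15²) = 1/(7 + 2*225) = 1/(7 + 450) = 1/457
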